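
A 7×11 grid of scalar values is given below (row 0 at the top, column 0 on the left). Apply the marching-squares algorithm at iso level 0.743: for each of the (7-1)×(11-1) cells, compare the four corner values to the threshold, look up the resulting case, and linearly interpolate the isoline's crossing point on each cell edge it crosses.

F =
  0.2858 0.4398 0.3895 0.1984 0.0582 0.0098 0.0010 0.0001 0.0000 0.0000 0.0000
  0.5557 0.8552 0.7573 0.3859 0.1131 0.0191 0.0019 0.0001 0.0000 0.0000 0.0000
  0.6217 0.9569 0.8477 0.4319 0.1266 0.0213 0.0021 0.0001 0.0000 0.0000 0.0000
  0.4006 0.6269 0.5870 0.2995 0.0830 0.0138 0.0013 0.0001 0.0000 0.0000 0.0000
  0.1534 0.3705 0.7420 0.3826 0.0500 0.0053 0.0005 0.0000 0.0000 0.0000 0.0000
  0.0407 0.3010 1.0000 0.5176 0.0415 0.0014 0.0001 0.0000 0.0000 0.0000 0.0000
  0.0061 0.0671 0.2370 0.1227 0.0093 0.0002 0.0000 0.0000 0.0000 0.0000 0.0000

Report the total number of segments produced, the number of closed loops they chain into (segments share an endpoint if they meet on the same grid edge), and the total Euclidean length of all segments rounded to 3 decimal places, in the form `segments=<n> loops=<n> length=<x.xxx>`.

cell (0,0): code 0100 → (0.730,1.000)–(1.000,0.625)
cell (0,1): code 1100 → (0.961,2.000)–(0.730,1.000)
cell (0,2): code 1000 → (1.000,2.039)–(0.961,2.000)
cell (1,0): code 0110 → (1.000,0.625)–(2.000,0.362)
cell (1,2): code 1001 → (2.000,2.252)–(1.000,2.039)
cell (2,0): code 0010 → (2.000,0.362)–(2.648,1.000)
cell (2,1): code 0011 → (2.648,1.000)–(2.402,2.000)
cell (2,2): code 0001 → (2.402,2.000)–(2.000,2.252)
cell (4,1): code 0100 → (4.004,2.000)–(5.000,1.632)
cell (4,2): code 1000 → (5.000,2.533)–(4.004,2.000)
cell (5,1): code 0010 → (5.000,1.632)–(5.337,2.000)
cell (5,2): code 0001 → (5.337,2.000)–(5.000,2.533)
total: 12 segments, chained into 2 closed loop(s), length Σ = 9.333515

segments=12 loops=2 length=9.334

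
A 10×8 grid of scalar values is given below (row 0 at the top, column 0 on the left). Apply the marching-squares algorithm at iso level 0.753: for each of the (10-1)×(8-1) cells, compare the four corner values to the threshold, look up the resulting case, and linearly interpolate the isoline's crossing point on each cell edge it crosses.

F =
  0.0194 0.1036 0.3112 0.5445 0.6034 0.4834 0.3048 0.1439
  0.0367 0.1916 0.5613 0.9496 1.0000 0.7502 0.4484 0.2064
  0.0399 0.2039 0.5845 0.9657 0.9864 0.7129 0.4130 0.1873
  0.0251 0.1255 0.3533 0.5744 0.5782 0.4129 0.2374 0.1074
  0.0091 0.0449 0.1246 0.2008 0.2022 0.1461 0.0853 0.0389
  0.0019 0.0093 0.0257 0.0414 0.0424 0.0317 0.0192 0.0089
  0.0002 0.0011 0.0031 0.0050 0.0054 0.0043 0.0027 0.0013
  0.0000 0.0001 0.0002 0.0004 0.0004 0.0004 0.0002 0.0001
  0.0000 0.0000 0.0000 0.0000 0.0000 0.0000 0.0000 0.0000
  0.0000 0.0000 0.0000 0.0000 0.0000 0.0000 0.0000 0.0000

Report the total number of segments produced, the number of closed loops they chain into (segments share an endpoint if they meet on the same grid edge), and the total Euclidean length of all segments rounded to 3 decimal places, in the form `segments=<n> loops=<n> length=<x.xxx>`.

segments=8 loops=1 length=7.696

cell (0,2): code 0100 → (0.515,3.000)–(1.000,2.494)
cell (0,3): code 1100 → (0.377,4.000)–(0.515,3.000)
cell (0,4): code 1000 → (1.000,4.989)–(0.377,4.000)
cell (1,2): code 0110 → (1.000,2.494)–(2.000,2.442)
cell (1,4): code 1001 → (2.000,4.853)–(1.000,4.989)
cell (2,2): code 0010 → (2.000,2.442)–(2.544,3.000)
cell (2,3): code 0011 → (2.544,3.000)–(2.572,4.000)
cell (2,4): code 0001 → (2.572,4.000)–(2.000,4.853)
total: 8 segments, chained into 1 closed loop(s), length Σ = 7.696387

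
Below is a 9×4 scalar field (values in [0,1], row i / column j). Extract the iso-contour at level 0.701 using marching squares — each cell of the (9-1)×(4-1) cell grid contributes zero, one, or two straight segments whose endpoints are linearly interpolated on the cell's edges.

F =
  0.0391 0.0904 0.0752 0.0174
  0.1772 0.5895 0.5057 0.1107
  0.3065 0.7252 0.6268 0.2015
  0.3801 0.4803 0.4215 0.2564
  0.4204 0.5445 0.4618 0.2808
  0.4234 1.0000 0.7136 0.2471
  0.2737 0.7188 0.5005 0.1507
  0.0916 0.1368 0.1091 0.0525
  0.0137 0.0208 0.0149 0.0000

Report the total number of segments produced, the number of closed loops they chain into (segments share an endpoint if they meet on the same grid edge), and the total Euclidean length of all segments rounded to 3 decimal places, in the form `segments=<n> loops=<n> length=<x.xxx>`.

segments=12 loops=2 length=5.560

cell (1,0): code 0100 → (1.822,1.000)–(2.000,0.942)
cell (1,1): code 1000 → (2.000,1.246)–(1.822,1.000)
cell (2,0): code 0010 → (2.000,0.942)–(2.099,1.000)
cell (2,1): code 0001 → (2.099,1.000)–(2.000,1.246)
cell (4,0): code 0100 → (4.344,1.000)–(5.000,0.481)
cell (4,1): code 1100 → (4.950,2.000)–(4.344,1.000)
cell (4,2): code 1000 → (5.000,2.027)–(4.950,2.000)
cell (5,0): code 0110 → (5.000,0.481)–(6.000,0.960)
cell (5,1): code 1011 → (6.000,1.082)–(5.059,2.000)
cell (5,2): code 0001 → (5.059,2.000)–(5.000,2.027)
cell (6,0): code 0010 → (6.000,0.960)–(6.031,1.000)
cell (6,1): code 0001 → (6.031,1.000)–(6.000,1.082)
total: 12 segments, chained into 2 closed loop(s), length Σ = 5.559556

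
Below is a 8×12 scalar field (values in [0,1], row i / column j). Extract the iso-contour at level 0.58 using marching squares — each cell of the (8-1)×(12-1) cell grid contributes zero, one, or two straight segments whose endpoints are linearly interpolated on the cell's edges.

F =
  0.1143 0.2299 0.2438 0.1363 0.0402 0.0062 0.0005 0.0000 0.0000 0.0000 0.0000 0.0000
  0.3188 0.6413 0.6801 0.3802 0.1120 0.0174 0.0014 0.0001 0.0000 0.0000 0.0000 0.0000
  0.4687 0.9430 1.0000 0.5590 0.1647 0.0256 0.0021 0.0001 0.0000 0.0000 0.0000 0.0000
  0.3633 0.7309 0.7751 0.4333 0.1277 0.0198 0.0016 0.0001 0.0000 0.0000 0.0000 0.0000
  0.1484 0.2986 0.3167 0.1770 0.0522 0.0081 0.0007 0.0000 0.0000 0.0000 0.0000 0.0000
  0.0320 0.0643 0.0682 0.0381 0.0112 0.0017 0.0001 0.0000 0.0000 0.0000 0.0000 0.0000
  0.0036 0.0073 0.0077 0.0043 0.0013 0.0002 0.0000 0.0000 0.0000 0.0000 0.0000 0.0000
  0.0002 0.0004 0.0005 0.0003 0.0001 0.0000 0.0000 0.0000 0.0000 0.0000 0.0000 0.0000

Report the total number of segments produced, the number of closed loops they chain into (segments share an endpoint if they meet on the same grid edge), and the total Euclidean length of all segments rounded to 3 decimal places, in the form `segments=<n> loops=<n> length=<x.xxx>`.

segments=10 loops=1 length=8.365

cell (0,0): code 0100 → (0.851,1.000)–(1.000,0.810)
cell (0,1): code 1100 → (0.771,2.000)–(0.851,1.000)
cell (0,2): code 1000 → (1.000,2.334)–(0.771,2.000)
cell (1,0): code 0110 → (1.000,0.810)–(2.000,0.235)
cell (1,2): code 1001 → (2.000,2.952)–(1.000,2.334)
cell (2,0): code 0110 → (2.000,0.235)–(3.000,0.589)
cell (2,2): code 1001 → (3.000,2.571)–(2.000,2.952)
cell (3,0): code 0010 → (3.000,0.589)–(3.349,1.000)
cell (3,1): code 0011 → (3.349,1.000)–(3.426,2.000)
cell (3,2): code 0001 → (3.426,2.000)–(3.000,2.571)
total: 10 segments, chained into 1 closed loop(s), length Σ = 8.364501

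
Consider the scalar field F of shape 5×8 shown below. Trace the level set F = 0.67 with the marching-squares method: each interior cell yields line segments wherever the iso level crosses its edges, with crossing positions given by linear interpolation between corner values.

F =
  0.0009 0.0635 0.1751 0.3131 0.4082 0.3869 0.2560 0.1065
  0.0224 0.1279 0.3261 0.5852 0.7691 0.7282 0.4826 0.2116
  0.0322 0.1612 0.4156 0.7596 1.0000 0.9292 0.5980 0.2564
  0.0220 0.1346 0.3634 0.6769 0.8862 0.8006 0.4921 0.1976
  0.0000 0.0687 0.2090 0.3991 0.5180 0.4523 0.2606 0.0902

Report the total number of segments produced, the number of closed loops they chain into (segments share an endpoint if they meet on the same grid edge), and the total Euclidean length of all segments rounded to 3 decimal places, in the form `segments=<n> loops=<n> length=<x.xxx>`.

cell (0,3): code 0100 → (0.725,4.000)–(1.000,3.461)
cell (0,4): code 1100 → (0.829,5.000)–(0.725,4.000)
cell (0,5): code 1000 → (1.000,5.237)–(0.829,5.000)
cell (1,2): code 0100 → (1.486,3.000)–(2.000,2.740)
cell (1,3): code 1110 → (1.000,3.461)–(1.486,3.000)
cell (1,5): code 1001 → (2.000,5.783)–(1.000,5.237)
cell (2,2): code 0110 → (2.000,2.740)–(3.000,2.978)
cell (2,5): code 1001 → (3.000,5.423)–(2.000,5.783)
cell (3,2): code 0010 → (3.000,2.978)–(3.025,3.000)
cell (3,3): code 0011 → (3.025,3.000)–(3.587,4.000)
cell (3,4): code 0011 → (3.587,4.000)–(3.375,5.000)
cell (3,5): code 0001 → (3.375,5.000)–(3.000,5.423)
total: 12 segments, chained into 1 closed loop(s), length Σ = 9.146330

segments=12 loops=1 length=9.146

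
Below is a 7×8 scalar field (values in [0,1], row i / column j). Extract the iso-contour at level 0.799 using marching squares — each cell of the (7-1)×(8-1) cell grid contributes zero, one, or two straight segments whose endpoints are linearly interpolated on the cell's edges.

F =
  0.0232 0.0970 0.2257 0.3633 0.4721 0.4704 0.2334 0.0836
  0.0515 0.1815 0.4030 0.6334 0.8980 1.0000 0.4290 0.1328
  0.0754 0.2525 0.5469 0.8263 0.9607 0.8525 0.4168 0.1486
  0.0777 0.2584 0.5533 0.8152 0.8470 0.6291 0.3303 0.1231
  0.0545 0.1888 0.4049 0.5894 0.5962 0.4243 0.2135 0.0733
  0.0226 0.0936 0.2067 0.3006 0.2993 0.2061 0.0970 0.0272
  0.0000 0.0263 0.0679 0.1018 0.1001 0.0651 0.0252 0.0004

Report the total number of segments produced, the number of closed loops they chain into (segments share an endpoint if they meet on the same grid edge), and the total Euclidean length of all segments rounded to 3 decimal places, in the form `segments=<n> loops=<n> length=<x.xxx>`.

cell (0,3): code 0100 → (0.768,4.000)–(1.000,3.626)
cell (0,4): code 1100 → (0.620,5.000)–(0.768,4.000)
cell (0,5): code 1000 → (1.000,5.352)–(0.620,5.000)
cell (1,2): code 0100 → (1.858,3.000)–(2.000,2.902)
cell (1,3): code 1110 → (1.000,3.626)–(1.858,3.000)
cell (1,5): code 1001 → (2.000,5.123)–(1.000,5.352)
cell (2,2): code 0110 → (2.000,2.902)–(3.000,2.938)
cell (2,4): code 1011 → (3.000,4.220)–(2.239,5.000)
cell (2,5): code 0001 → (2.239,5.000)–(2.000,5.123)
cell (3,2): code 0010 → (3.000,2.938)–(3.072,3.000)
cell (3,3): code 0011 → (3.072,3.000)–(3.191,4.000)
cell (3,4): code 0001 → (3.191,4.000)–(3.000,4.220)
total: 12 segments, chained into 1 closed loop(s), length Σ = 7.981820

segments=12 loops=1 length=7.982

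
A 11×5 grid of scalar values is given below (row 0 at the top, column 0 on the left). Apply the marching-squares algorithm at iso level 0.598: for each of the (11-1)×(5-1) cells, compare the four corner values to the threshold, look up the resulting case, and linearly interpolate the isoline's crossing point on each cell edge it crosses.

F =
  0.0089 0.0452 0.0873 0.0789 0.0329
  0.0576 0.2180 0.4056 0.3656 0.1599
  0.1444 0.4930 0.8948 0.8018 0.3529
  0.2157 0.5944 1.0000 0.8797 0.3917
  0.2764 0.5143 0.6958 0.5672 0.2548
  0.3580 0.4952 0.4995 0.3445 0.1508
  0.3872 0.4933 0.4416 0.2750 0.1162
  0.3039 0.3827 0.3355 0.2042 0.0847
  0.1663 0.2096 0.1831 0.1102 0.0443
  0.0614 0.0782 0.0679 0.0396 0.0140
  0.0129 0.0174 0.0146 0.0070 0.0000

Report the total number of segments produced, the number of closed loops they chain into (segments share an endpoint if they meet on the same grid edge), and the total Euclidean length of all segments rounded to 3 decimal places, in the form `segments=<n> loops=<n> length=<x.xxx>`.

segments=10 loops=1 length=8.726

cell (1,1): code 0100 → (1.393,2.000)–(2.000,1.261)
cell (1,2): code 1100 → (1.533,3.000)–(1.393,2.000)
cell (1,3): code 1000 → (2.000,3.454)–(1.533,3.000)
cell (2,1): code 0110 → (2.000,1.261)–(3.000,1.009)
cell (2,3): code 1001 → (3.000,3.577)–(2.000,3.454)
cell (3,1): code 0110 → (3.000,1.009)–(4.000,1.461)
cell (3,2): code 1011 → (4.000,2.760)–(3.901,3.000)
cell (3,3): code 0001 → (3.901,3.000)–(3.000,3.577)
cell (4,1): code 0010 → (4.000,1.461)–(4.498,2.000)
cell (4,2): code 0001 → (4.498,2.000)–(4.000,2.760)
total: 10 segments, chained into 1 closed loop(s), length Σ = 8.725959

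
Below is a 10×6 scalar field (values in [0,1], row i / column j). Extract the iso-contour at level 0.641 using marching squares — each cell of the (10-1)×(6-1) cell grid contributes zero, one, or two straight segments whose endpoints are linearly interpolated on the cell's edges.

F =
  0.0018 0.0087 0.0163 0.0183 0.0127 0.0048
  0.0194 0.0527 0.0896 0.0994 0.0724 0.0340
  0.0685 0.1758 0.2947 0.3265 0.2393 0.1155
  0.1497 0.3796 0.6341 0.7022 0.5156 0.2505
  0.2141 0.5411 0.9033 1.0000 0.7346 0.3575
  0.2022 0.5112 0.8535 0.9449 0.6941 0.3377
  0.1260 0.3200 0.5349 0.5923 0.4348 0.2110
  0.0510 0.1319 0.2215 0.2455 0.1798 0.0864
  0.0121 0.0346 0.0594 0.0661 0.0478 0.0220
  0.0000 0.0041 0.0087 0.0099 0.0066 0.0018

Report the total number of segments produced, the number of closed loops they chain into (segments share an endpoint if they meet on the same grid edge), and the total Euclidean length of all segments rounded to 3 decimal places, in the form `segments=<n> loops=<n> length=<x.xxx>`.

cell (2,2): code 0100 → (2.837,3.000)–(3.000,2.101)
cell (2,3): code 1000 → (3.000,3.328)–(2.837,3.000)
cell (3,1): code 0100 → (3.026,2.000)–(4.000,1.276)
cell (3,2): code 1110 → (3.000,2.101)–(3.026,2.000)
cell (3,3): code 1101 → (3.573,4.000)–(3.000,3.328)
cell (3,4): code 1000 → (4.000,4.248)–(3.573,4.000)
cell (4,1): code 0110 → (4.000,1.276)–(5.000,1.379)
cell (4,4): code 1001 → (5.000,4.149)–(4.000,4.248)
cell (5,1): code 0010 → (5.000,1.379)–(5.667,2.000)
cell (5,2): code 0011 → (5.667,2.000)–(5.862,3.000)
cell (5,3): code 0011 → (5.862,3.000)–(5.205,4.000)
cell (5,4): code 0001 → (5.205,4.000)–(5.000,4.149)
total: 12 segments, chained into 1 closed loop(s), length Σ = 9.365243

segments=12 loops=1 length=9.365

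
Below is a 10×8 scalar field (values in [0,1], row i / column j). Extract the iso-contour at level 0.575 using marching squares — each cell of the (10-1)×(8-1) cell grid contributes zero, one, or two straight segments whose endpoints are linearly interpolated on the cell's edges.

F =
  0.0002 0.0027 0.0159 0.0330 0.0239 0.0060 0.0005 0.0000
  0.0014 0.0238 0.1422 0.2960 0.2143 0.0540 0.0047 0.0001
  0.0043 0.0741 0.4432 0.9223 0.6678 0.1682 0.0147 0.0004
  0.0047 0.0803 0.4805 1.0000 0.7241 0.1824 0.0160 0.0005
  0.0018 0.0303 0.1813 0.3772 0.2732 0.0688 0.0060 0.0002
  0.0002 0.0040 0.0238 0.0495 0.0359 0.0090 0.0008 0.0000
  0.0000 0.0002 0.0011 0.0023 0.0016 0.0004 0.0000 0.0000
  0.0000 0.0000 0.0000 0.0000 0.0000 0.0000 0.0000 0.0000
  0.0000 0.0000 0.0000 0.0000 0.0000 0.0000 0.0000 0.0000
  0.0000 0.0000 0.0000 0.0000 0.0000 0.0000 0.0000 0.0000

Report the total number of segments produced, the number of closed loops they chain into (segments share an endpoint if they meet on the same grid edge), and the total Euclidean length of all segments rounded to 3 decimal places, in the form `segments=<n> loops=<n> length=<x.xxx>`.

segments=8 loops=1 length=6.812

cell (1,2): code 0100 → (1.445,3.000)–(2.000,2.275)
cell (1,3): code 1100 → (1.795,4.000)–(1.445,3.000)
cell (1,4): code 1000 → (2.000,4.186)–(1.795,4.000)
cell (2,2): code 0110 → (2.000,2.275)–(3.000,2.182)
cell (2,4): code 1001 → (3.000,4.275)–(2.000,4.186)
cell (3,2): code 0010 → (3.000,2.182)–(3.682,3.000)
cell (3,3): code 0011 → (3.682,3.000)–(3.331,4.000)
cell (3,4): code 0001 → (3.331,4.000)–(3.000,4.275)
total: 8 segments, chained into 1 closed loop(s), length Σ = 6.812448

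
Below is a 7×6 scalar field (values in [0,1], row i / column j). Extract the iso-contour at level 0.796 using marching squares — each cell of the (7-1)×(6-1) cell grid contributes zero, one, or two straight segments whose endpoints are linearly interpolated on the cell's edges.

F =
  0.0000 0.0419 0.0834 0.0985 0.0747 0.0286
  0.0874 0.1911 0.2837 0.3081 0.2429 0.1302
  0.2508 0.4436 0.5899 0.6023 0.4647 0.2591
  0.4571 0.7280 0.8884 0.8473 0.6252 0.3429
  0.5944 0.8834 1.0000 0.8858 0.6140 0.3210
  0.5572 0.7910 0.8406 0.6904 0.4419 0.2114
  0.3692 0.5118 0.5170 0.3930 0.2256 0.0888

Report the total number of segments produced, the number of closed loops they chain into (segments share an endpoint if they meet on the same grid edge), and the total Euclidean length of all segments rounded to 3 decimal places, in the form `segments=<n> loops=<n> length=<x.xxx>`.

segments=12 loops=1 length=8.021

cell (2,1): code 0100 → (2.690,2.000)–(3.000,1.424)
cell (2,2): code 1100 → (2.791,3.000)–(2.690,2.000)
cell (2,3): code 1000 → (3.000,3.231)–(2.791,3.000)
cell (3,0): code 0100 → (3.438,1.000)–(4.000,0.698)
cell (3,1): code 1110 → (3.000,1.424)–(3.438,1.000)
cell (3,3): code 1001 → (4.000,3.330)–(3.000,3.231)
cell (4,0): code 0010 → (4.000,0.698)–(4.946,1.000)
cell (4,1): code 0111 → (4.946,1.000)–(5.000,1.101)
cell (4,2): code 1011 → (5.000,2.297)–(4.460,3.000)
cell (4,3): code 0001 → (4.460,3.000)–(4.000,3.330)
cell (5,1): code 0010 → (5.000,1.101)–(5.138,2.000)
cell (5,2): code 0001 → (5.138,2.000)–(5.000,2.297)
total: 12 segments, chained into 1 closed loop(s), length Σ = 8.020792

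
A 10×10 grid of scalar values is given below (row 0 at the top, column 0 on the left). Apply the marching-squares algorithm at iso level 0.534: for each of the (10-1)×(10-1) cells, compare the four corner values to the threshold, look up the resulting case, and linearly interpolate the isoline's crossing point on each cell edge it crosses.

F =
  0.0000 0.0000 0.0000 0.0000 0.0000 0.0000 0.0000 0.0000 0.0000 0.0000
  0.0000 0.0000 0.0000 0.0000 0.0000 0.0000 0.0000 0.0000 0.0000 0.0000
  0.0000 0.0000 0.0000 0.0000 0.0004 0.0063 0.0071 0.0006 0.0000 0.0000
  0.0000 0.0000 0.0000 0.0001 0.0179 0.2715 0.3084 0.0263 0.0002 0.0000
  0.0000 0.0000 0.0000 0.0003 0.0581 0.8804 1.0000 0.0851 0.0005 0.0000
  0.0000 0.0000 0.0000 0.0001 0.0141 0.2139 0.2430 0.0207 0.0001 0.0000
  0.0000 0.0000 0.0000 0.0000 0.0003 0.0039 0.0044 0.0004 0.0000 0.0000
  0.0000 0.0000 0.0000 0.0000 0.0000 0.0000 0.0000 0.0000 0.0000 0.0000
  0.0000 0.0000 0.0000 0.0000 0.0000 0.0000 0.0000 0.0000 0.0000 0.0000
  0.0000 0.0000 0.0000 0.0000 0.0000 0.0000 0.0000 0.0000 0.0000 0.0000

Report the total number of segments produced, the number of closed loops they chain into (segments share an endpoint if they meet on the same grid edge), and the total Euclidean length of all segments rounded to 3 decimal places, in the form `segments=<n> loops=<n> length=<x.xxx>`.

segments=6 loops=1 length=5.031

cell (3,4): code 0100 → (3.431,5.000)–(4.000,4.579)
cell (3,5): code 1100 → (3.326,6.000)–(3.431,5.000)
cell (3,6): code 1000 → (4.000,6.509)–(3.326,6.000)
cell (4,4): code 0010 → (4.000,4.579)–(4.520,5.000)
cell (4,5): code 0011 → (4.520,5.000)–(4.616,6.000)
cell (4,6): code 0001 → (4.616,6.000)–(4.000,6.509)
total: 6 segments, chained into 1 closed loop(s), length Σ = 5.030607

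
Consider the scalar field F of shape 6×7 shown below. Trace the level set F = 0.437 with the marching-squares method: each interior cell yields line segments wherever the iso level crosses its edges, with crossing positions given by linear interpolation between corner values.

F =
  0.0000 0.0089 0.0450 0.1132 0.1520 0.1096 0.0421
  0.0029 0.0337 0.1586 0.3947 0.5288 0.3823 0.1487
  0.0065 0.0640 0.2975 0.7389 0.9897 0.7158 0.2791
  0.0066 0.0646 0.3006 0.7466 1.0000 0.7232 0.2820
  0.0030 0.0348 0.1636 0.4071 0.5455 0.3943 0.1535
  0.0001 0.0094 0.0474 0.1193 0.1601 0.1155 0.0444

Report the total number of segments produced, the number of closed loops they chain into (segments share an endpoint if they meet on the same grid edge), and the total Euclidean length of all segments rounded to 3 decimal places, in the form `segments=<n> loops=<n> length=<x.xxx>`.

segments=14 loops=1 length=10.689

cell (0,3): code 0100 → (0.756,4.000)–(1.000,3.315)
cell (0,4): code 1000 → (1.000,4.627)–(0.756,4.000)
cell (1,2): code 0100 → (1.123,3.000)–(2.000,2.316)
cell (1,3): code 1110 → (1.000,3.315)–(1.123,3.000)
cell (1,4): code 1101 → (1.164,5.000)–(1.000,4.627)
cell (1,5): code 1000 → (2.000,5.638)–(1.164,5.000)
cell (2,2): code 0110 → (2.000,2.316)–(3.000,2.306)
cell (2,5): code 1001 → (3.000,5.649)–(2.000,5.638)
cell (3,2): code 0010 → (3.000,2.306)–(3.912,3.000)
cell (3,3): code 0111 → (3.912,3.000)–(4.000,3.216)
cell (3,4): code 1011 → (4.000,4.718)–(3.870,5.000)
cell (3,5): code 0001 → (3.870,5.000)–(3.000,5.649)
cell (4,3): code 0010 → (4.000,3.216)–(4.282,4.000)
cell (4,4): code 0001 → (4.282,4.000)–(4.000,4.718)
total: 14 segments, chained into 1 closed loop(s), length Σ = 10.688899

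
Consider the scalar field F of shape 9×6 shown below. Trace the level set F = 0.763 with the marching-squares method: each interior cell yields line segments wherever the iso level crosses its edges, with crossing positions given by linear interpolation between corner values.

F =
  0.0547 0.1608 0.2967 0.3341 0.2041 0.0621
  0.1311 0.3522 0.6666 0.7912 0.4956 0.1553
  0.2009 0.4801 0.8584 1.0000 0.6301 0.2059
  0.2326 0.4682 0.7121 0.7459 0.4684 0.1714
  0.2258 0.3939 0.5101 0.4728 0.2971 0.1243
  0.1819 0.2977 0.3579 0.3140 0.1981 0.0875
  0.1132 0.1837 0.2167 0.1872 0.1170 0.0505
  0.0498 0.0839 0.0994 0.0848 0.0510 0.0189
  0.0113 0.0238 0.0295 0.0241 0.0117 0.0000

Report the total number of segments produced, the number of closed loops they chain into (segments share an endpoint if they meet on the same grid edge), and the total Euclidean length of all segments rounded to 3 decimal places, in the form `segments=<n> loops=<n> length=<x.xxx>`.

cell (0,2): code 0100 → (0.938,3.000)–(1.000,2.774)
cell (0,3): code 1000 → (1.000,3.095)–(0.938,3.000)
cell (1,1): code 0100 → (1.503,2.000)–(2.000,1.748)
cell (1,2): code 1110 → (1.000,2.774)–(1.503,2.000)
cell (1,3): code 1001 → (2.000,3.641)–(1.000,3.095)
cell (2,1): code 0010 → (2.000,1.748)–(2.652,2.000)
cell (2,2): code 0011 → (2.652,2.000)–(2.933,3.000)
cell (2,3): code 0001 → (2.933,3.000)–(2.000,3.641)
total: 8 segments, chained into 1 closed loop(s), length Σ = 5.836826

segments=8 loops=1 length=5.837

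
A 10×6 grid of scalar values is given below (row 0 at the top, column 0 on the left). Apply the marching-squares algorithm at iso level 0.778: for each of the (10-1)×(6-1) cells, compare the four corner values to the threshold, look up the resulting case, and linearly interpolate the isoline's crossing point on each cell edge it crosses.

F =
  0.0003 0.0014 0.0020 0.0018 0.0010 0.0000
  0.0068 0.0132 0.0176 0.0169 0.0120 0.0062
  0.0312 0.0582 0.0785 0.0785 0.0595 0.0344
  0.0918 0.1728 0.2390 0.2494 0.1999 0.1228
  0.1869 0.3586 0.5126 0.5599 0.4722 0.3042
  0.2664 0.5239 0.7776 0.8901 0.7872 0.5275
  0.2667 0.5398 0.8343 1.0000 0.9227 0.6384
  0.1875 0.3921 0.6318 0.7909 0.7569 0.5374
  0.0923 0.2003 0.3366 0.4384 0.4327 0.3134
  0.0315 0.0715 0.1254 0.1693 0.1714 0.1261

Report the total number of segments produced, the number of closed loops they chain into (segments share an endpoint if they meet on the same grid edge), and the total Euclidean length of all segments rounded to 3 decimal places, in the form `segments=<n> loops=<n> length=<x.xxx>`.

segments=12 loops=1 length=7.891

cell (4,2): code 0100 → (4.661,3.000)–(5.000,2.004)
cell (4,3): code 1100 → (4.971,4.000)–(4.661,3.000)
cell (4,4): code 1000 → (5.000,4.035)–(4.971,4.000)
cell (5,1): code 0100 → (5.007,2.000)–(6.000,1.809)
cell (5,2): code 1110 → (5.000,2.004)–(5.007,2.000)
cell (5,4): code 1001 → (6.000,4.509)–(5.000,4.035)
cell (6,1): code 0010 → (6.000,1.809)–(6.278,2.000)
cell (6,2): code 0111 → (6.278,2.000)–(7.000,2.919)
cell (6,3): code 1011 → (7.000,3.379)–(6.873,4.000)
cell (6,4): code 0001 → (6.873,4.000)–(6.000,4.509)
cell (7,2): code 0010 → (7.000,2.919)–(7.037,3.000)
cell (7,3): code 0001 → (7.037,3.000)–(7.000,3.379)
total: 12 segments, chained into 1 closed loop(s), length Σ = 7.891134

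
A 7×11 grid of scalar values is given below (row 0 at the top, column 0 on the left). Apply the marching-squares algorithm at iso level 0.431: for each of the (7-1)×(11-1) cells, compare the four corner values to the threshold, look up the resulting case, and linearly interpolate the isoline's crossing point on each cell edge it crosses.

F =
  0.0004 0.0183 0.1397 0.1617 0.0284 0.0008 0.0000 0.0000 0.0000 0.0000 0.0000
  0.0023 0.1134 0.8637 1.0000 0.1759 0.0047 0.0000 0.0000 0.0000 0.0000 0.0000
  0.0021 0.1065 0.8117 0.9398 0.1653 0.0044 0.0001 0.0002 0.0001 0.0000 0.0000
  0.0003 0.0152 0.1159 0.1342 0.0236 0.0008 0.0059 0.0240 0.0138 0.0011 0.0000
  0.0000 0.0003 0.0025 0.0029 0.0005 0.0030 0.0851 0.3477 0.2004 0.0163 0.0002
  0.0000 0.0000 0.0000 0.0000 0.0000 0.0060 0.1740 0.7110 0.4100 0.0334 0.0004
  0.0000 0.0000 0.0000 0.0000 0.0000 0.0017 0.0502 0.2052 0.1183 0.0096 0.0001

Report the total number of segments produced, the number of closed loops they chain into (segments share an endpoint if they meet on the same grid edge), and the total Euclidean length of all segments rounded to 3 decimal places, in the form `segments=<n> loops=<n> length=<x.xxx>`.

cell (0,1): code 0100 → (0.402,2.000)–(1.000,1.423)
cell (0,2): code 1100 → (0.321,3.000)–(0.402,2.000)
cell (0,3): code 1000 → (1.000,3.690)–(0.321,3.000)
cell (1,1): code 0110 → (1.000,1.423)–(2.000,1.460)
cell (1,3): code 1001 → (2.000,3.657)–(1.000,3.690)
cell (2,1): code 0010 → (2.000,1.460)–(2.547,2.000)
cell (2,2): code 0011 → (2.547,2.000)–(2.632,3.000)
cell (2,3): code 0001 → (2.632,3.000)–(2.000,3.657)
cell (4,6): code 0100 → (4.229,7.000)–(5.000,6.479)
cell (4,7): code 1000 → (5.000,7.930)–(4.229,7.000)
cell (5,6): code 0010 → (5.000,6.479)–(5.554,7.000)
cell (5,7): code 0001 → (5.554,7.000)–(5.000,7.930)
total: 12 segments, chained into 2 closed loop(s), length Σ = 11.468262

segments=12 loops=2 length=11.468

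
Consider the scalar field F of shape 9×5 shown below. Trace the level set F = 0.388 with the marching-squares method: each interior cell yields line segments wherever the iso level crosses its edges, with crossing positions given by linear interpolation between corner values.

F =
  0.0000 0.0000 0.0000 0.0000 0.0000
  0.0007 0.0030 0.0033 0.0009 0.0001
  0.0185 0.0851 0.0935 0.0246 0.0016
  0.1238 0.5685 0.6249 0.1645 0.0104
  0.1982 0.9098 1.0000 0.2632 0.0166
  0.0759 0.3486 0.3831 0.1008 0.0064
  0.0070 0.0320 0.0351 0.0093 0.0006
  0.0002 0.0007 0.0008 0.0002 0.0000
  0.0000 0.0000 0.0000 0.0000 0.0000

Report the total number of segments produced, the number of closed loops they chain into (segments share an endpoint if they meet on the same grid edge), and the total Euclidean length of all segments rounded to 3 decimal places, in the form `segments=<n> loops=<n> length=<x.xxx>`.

cell (2,0): code 0100 → (2.627,1.000)–(3.000,0.594)
cell (2,1): code 1100 → (2.554,2.000)–(2.627,1.000)
cell (2,2): code 1000 → (3.000,2.515)–(2.554,2.000)
cell (3,0): code 0110 → (3.000,0.594)–(4.000,0.267)
cell (3,2): code 1001 → (4.000,2.831)–(3.000,2.515)
cell (4,0): code 0010 → (4.000,0.267)–(4.930,1.000)
cell (4,1): code 0011 → (4.930,1.000)–(4.992,2.000)
cell (4,2): code 0001 → (4.992,2.000)–(4.000,2.831)
total: 8 segments, chained into 1 closed loop(s), length Σ = 7.815894

segments=8 loops=1 length=7.816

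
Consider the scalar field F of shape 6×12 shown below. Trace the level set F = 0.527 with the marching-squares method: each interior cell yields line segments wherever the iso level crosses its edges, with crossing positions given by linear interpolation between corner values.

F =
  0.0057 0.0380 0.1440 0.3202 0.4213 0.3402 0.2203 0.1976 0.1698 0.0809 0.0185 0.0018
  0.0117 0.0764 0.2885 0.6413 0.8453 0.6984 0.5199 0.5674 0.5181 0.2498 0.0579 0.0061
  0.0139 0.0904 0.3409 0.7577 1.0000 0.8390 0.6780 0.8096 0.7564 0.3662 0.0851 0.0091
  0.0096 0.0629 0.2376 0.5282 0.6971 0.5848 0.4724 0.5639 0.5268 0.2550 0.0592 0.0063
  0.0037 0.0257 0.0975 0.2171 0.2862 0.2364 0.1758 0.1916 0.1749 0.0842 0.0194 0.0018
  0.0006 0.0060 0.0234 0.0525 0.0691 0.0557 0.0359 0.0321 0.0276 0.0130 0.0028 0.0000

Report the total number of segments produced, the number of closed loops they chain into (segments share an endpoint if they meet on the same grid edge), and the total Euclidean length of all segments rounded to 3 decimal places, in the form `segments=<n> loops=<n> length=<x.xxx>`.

segments=22 loops=1 length=15.489

cell (0,2): code 0100 → (0.644,3.000)–(1.000,2.676)
cell (0,3): code 1100 → (0.249,4.000)–(0.644,3.000)
cell (0,4): code 1100 → (0.521,5.000)–(0.249,4.000)
cell (0,5): code 1000 → (1.000,5.960)–(0.521,5.000)
cell (0,6): code 0100 → (0.891,7.000)–(1.000,6.149)
cell (0,7): code 1000 → (1.000,7.819)–(0.891,7.000)
cell (1,2): code 0110 → (1.000,2.676)–(2.000,2.446)
cell (1,5): code 1101 → (1.045,6.000)–(1.000,5.960)
cell (1,6): code 1110 → (1.000,6.149)–(1.045,6.000)
cell (1,7): code 1101 → (1.037,8.000)–(1.000,7.819)
cell (1,8): code 1000 → (2.000,8.588)–(1.037,8.000)
cell (2,2): code 0110 → (2.000,2.446)–(3.000,2.996)
cell (2,5): code 1011 → (3.000,5.514)–(2.734,6.000)
cell (2,6): code 0111 → (2.734,6.000)–(3.000,6.597)
cell (2,7): code 1011 → (3.000,7.995)–(2.999,8.000)
cell (2,8): code 0001 → (2.999,8.000)–(2.000,8.588)
cell (3,2): code 0010 → (3.000,2.996)–(3.004,3.000)
cell (3,3): code 0011 → (3.004,3.000)–(3.414,4.000)
cell (3,4): code 0011 → (3.414,4.000)–(3.166,5.000)
cell (3,5): code 0001 → (3.166,5.000)–(3.000,5.514)
cell (3,6): code 0010 → (3.000,6.597)–(3.099,7.000)
cell (3,7): code 0001 → (3.099,7.000)–(3.000,7.995)
total: 22 segments, chained into 1 closed loop(s), length Σ = 15.488672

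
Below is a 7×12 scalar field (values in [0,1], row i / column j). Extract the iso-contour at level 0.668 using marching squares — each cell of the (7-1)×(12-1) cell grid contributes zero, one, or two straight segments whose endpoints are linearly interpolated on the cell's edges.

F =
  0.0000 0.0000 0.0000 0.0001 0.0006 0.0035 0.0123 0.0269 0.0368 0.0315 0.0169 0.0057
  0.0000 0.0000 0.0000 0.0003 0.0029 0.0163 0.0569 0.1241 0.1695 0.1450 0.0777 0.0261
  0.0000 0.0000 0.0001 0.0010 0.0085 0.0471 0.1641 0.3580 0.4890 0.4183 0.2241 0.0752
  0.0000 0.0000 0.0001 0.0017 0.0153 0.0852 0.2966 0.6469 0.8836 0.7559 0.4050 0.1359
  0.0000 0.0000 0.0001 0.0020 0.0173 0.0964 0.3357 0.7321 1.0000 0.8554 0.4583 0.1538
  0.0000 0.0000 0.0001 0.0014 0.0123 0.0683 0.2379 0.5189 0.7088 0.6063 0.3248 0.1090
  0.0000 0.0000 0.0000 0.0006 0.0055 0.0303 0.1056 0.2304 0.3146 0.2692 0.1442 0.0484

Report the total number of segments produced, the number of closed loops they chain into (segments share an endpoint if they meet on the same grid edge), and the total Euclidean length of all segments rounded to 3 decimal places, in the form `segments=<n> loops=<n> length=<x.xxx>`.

segments=12 loops=1 length=8.102

cell (2,7): code 0100 → (2.454,8.000)–(3.000,7.089)
cell (2,8): code 1100 → (2.740,9.000)–(2.454,8.000)
cell (2,9): code 1000 → (3.000,9.250)–(2.740,9.000)
cell (3,6): code 0100 → (3.248,7.000)–(4.000,6.838)
cell (3,7): code 1110 → (3.000,7.089)–(3.248,7.000)
cell (3,9): code 1001 → (4.000,9.472)–(3.000,9.250)
cell (4,6): code 0010 → (4.000,6.838)–(4.301,7.000)
cell (4,7): code 0111 → (4.301,7.000)–(5.000,7.785)
cell (4,8): code 1011 → (5.000,8.398)–(4.752,9.000)
cell (4,9): code 0001 → (4.752,9.000)–(4.000,9.472)
cell (5,7): code 0010 → (5.000,7.785)–(5.104,8.000)
cell (5,8): code 0001 → (5.104,8.000)–(5.000,8.398)
total: 12 segments, chained into 1 closed loop(s), length Σ = 8.102112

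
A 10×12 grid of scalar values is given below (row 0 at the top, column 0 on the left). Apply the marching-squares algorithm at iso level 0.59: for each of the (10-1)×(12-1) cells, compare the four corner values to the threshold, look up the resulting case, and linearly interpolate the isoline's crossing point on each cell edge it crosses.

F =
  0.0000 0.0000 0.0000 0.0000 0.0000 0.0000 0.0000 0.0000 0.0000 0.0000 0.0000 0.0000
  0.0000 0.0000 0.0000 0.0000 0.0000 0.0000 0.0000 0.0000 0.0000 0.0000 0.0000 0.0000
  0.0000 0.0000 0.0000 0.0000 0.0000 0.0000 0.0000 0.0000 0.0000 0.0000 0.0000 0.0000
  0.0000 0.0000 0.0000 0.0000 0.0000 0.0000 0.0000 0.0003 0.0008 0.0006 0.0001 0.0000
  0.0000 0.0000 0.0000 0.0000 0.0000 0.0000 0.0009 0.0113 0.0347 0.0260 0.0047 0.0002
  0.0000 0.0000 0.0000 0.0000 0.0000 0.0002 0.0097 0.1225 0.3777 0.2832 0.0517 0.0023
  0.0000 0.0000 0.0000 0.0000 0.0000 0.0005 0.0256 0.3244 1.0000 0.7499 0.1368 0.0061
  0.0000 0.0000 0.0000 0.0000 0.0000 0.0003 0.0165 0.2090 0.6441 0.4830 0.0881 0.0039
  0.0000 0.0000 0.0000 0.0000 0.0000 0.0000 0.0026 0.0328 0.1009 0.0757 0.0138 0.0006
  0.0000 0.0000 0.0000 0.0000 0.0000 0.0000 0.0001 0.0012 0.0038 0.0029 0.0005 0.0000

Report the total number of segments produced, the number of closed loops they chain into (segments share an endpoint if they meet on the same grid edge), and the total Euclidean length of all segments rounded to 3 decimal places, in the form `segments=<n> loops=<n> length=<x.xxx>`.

segments=8 loops=1 length=5.424

cell (5,7): code 0100 → (5.341,8.000)–(6.000,7.393)
cell (5,8): code 1100 → (5.657,9.000)–(5.341,8.000)
cell (5,9): code 1000 → (6.000,9.261)–(5.657,9.000)
cell (6,7): code 0110 → (6.000,7.393)–(7.000,7.876)
cell (6,8): code 1011 → (7.000,8.336)–(6.599,9.000)
cell (6,9): code 0001 → (6.599,9.000)–(6.000,9.261)
cell (7,7): code 0010 → (7.000,7.876)–(7.100,8.000)
cell (7,8): code 0001 → (7.100,8.000)–(7.000,8.336)
total: 8 segments, chained into 1 closed loop(s), length Σ = 5.424265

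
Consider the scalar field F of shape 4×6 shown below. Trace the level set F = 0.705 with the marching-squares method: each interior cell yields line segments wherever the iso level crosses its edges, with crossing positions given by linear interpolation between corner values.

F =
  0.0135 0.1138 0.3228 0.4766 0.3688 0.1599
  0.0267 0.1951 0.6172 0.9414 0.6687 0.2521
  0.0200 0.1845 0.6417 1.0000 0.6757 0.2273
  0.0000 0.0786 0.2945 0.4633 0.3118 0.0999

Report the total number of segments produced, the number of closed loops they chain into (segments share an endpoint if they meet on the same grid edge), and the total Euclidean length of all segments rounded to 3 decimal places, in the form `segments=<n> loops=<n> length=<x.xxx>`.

cell (0,2): code 0100 → (0.491,3.000)–(1.000,2.271)
cell (0,3): code 1000 → (1.000,3.867)–(0.491,3.000)
cell (1,2): code 0110 → (1.000,2.271)–(2.000,2.177)
cell (1,3): code 1001 → (2.000,3.910)–(1.000,3.867)
cell (2,2): code 0010 → (2.000,2.177)–(2.550,3.000)
cell (2,3): code 0001 → (2.550,3.000)–(2.000,3.910)
total: 6 segments, chained into 1 closed loop(s), length Σ = 5.952213

segments=6 loops=1 length=5.952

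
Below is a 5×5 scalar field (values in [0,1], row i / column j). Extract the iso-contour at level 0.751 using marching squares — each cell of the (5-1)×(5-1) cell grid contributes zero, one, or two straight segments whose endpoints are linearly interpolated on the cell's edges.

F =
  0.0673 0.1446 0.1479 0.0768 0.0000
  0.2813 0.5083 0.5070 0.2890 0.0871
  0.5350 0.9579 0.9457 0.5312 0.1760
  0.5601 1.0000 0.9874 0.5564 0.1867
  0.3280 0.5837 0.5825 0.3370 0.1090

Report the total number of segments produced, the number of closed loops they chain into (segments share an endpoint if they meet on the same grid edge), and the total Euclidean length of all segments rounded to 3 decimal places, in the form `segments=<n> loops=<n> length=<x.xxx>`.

segments=8 loops=1 length=6.949

cell (1,0): code 0100 → (1.540,1.000)–(2.000,0.511)
cell (1,1): code 1100 → (1.556,2.000)–(1.540,1.000)
cell (1,2): code 1000 → (2.000,2.470)–(1.556,2.000)
cell (2,0): code 0110 → (2.000,0.511)–(3.000,0.434)
cell (2,2): code 1001 → (3.000,2.548)–(2.000,2.470)
cell (3,0): code 0010 → (3.000,0.434)–(3.598,1.000)
cell (3,1): code 0011 → (3.598,1.000)–(3.584,2.000)
cell (3,2): code 0001 → (3.584,2.000)–(3.000,2.548)
total: 8 segments, chained into 1 closed loop(s), length Σ = 6.948741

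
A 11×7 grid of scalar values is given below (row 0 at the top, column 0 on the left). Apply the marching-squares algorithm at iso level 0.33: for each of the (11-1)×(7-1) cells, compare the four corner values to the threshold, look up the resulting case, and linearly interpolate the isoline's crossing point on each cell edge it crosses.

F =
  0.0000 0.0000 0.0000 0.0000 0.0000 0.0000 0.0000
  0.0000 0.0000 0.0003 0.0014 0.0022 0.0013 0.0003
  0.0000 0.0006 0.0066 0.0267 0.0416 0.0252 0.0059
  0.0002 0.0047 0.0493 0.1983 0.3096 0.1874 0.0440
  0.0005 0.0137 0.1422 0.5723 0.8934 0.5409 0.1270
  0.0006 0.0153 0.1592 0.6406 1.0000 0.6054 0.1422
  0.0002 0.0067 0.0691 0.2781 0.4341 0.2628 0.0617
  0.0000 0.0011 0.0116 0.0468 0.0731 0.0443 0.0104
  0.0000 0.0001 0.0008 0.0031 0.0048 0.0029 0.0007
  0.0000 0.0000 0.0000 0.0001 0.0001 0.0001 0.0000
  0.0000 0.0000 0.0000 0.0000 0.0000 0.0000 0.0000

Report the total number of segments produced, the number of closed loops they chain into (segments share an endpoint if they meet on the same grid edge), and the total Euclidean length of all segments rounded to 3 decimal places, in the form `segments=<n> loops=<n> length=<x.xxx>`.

segments=12 loops=1 length=10.038

cell (3,2): code 0100 → (3.352,3.000)–(4.000,2.437)
cell (3,3): code 1100 → (3.035,4.000)–(3.352,3.000)
cell (3,4): code 1100 → (3.403,5.000)–(3.035,4.000)
cell (3,5): code 1000 → (4.000,5.510)–(3.403,5.000)
cell (4,2): code 0110 → (4.000,2.437)–(5.000,2.355)
cell (4,5): code 1001 → (5.000,5.595)–(4.000,5.510)
cell (5,2): code 0010 → (5.000,2.355)–(5.857,3.000)
cell (5,3): code 0111 → (5.857,3.000)–(6.000,3.333)
cell (5,4): code 1011 → (6.000,4.608)–(5.804,5.000)
cell (5,5): code 0001 → (5.804,5.000)–(5.000,5.595)
cell (6,3): code 0010 → (6.000,3.333)–(6.288,4.000)
cell (6,4): code 0001 → (6.288,4.000)–(6.000,4.608)
total: 12 segments, chained into 1 closed loop(s), length Σ = 10.037713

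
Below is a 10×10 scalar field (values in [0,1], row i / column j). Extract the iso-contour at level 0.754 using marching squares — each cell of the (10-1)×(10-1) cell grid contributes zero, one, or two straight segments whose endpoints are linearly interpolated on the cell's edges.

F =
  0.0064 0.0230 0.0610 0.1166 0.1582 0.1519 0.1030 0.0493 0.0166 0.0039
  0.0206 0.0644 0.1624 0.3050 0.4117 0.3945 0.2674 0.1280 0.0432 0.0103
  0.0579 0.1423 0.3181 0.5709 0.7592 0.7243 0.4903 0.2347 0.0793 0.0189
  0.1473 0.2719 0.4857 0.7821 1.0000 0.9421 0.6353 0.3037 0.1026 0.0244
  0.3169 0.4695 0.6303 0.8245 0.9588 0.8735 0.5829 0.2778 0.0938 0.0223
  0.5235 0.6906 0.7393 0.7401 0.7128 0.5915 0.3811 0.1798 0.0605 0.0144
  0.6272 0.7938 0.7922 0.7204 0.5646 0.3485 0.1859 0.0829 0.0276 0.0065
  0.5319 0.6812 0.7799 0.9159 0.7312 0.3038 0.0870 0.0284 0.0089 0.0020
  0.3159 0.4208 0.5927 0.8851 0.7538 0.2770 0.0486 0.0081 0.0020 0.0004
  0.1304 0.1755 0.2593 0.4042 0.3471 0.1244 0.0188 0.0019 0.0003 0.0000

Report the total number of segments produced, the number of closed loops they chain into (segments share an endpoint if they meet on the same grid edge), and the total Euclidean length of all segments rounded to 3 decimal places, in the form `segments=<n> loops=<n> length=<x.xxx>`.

cell (1,3): code 0100 → (1.985,4.000)–(2.000,3.972)
cell (1,4): code 1000 → (2.000,4.149)–(1.985,4.000)
cell (2,2): code 0100 → (2.867,3.000)–(3.000,2.905)
cell (2,3): code 1110 → (2.000,3.972)–(2.867,3.000)
cell (2,4): code 1101 → (2.136,5.000)–(2.000,4.149)
cell (2,5): code 1000 → (3.000,5.613)–(2.136,5.000)
cell (3,2): code 0110 → (3.000,2.905)–(4.000,2.637)
cell (3,5): code 1001 → (4.000,5.411)–(3.000,5.613)
cell (4,2): code 0010 → (4.000,2.637)–(4.835,3.000)
cell (4,3): code 0011 → (4.835,3.000)–(4.833,4.000)
cell (4,4): code 0011 → (4.833,4.000)–(4.424,5.000)
cell (4,5): code 0001 → (4.424,5.000)–(4.000,5.411)
cell (5,0): code 0100 → (5.614,1.000)–(6.000,0.761)
cell (5,1): code 1100 → (5.278,2.000)–(5.614,1.000)
cell (5,2): code 1000 → (6.000,2.532)–(5.278,2.000)
cell (6,0): code 0010 → (6.000,0.761)–(6.353,1.000)
cell (6,1): code 0111 → (6.353,1.000)–(7.000,1.738)
cell (6,2): code 1101 → (6.172,3.000)–(6.000,2.532)
cell (6,3): code 1000 → (7.000,3.877)–(6.172,3.000)
cell (7,1): code 0010 → (7.000,1.738)–(7.138,2.000)
cell (7,2): code 0111 → (7.138,2.000)–(8.000,2.552)
cell (7,3): code 1001 → (8.000,3.998)–(7.000,3.877)
cell (8,2): code 0010 → (8.000,2.552)–(8.273,3.000)
cell (8,3): code 0001 → (8.273,3.000)–(8.000,3.998)
total: 24 segments, chained into 2 closed loop(s), length Σ = 18.609851

segments=24 loops=2 length=18.610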